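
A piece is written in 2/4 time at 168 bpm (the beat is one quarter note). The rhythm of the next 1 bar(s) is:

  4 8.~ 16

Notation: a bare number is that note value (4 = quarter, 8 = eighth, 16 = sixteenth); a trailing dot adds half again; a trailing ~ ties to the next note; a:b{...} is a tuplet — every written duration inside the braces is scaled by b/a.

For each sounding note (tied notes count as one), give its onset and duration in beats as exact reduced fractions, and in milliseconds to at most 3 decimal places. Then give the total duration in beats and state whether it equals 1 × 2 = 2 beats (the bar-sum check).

1) 0.0ms=0b +357.143ms=1b
2) 357.143ms=1b +357.143ms=1b
Σ=2b of 2 (168bpm 2/4) — PASS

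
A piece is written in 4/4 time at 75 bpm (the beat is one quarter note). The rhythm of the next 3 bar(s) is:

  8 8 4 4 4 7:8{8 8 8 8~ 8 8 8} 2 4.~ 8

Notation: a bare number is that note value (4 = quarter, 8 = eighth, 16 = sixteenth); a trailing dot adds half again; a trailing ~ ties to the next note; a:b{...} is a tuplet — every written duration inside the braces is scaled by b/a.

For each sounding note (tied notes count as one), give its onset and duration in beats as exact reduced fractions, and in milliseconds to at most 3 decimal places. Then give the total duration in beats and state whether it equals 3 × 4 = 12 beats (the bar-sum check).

1) 0.0ms=0b +400.0ms=1/2b
2) 400.0ms=1/2b +400.0ms=1/2b
3) 800.0ms=1b +800.0ms=1b
4) 1600.0ms=2b +800.0ms=1b
5) 2400.0ms=3b +800.0ms=1b
6) 3200.0ms=4b +457.143ms=4/7b
7) 3657.143ms=32/7b +457.143ms=4/7b
8) 4114.286ms=36/7b +457.143ms=4/7b
9) 4571.429ms=40/7b +914.286ms=8/7b
10) 5485.714ms=48/7b +457.143ms=4/7b
11) 5942.857ms=52/7b +457.143ms=4/7b
12) 6400.0ms=8b +1600.0ms=2b
13) 8000.0ms=10b +1600.0ms=2b
Σ=12b of 12 (75bpm 4/4) — PASS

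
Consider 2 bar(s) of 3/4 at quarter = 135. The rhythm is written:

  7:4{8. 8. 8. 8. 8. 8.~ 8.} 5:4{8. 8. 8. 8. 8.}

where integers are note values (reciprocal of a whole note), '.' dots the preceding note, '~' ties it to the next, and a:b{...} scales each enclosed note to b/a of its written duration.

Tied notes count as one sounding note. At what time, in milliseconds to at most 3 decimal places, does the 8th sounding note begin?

1. 0.0ms @ 0 + 190.476ms (3/7)
2. 190.476ms @ 3/7 + 190.476ms (3/7)
3. 380.952ms @ 6/7 + 190.476ms (3/7)
4. 571.429ms @ 9/7 + 190.476ms (3/7)
5. 761.905ms @ 12/7 + 190.476ms (3/7)
6. 952.381ms @ 15/7 + 380.952ms (6/7)
7. 1333.333ms @ 3 + 266.667ms (3/5)
8. 1600.0ms @ 18/5 + 266.667ms (3/5)
9. 1866.667ms @ 21/5 + 266.667ms (3/5)
10. 2133.333ms @ 24/5 + 266.667ms (3/5)
11. 2400.0ms @ 27/5 + 266.667ms (3/5)

note 8 onset = 18/5b = 1600.0ms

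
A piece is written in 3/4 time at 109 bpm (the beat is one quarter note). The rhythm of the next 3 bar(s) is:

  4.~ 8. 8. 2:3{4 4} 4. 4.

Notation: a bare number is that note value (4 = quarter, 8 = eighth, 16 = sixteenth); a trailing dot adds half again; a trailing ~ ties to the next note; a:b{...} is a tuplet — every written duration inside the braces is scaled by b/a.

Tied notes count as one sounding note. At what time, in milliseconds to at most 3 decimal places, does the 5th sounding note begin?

note 5 onset = 6b = 3302.752ms

1. 0.0ms @ 0 + 1238.532ms (9/4)
2. 1238.532ms @ 9/4 + 412.844ms (3/4)
3. 1651.376ms @ 3 + 825.688ms (3/2)
4. 2477.064ms @ 9/2 + 825.688ms (3/2)
5. 3302.752ms @ 6 + 825.688ms (3/2)
6. 4128.44ms @ 15/2 + 825.688ms (3/2)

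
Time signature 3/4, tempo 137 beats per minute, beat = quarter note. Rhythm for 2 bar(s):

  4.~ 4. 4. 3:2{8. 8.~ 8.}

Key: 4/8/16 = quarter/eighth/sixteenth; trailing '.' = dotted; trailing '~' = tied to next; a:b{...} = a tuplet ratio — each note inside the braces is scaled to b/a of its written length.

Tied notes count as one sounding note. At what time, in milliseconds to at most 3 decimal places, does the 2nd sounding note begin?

note 2 onset = 3b = 1313.869ms

1. 0.0ms @ 0 + 1313.869ms (3)
2. 1313.869ms @ 3 + 656.934ms (3/2)
3. 1970.803ms @ 9/2 + 218.978ms (1/2)
4. 2189.781ms @ 5 + 437.956ms (1)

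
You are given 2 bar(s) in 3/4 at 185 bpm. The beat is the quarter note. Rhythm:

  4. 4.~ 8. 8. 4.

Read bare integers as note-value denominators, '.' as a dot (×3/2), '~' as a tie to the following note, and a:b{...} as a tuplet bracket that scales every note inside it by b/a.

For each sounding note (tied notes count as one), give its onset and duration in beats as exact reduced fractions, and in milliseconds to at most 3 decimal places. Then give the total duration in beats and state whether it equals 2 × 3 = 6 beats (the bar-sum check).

1) 0.0ms=0b +486.486ms=3/2b
2) 486.486ms=3/2b +729.73ms=9/4b
3) 1216.216ms=15/4b +243.243ms=3/4b
4) 1459.459ms=9/2b +486.486ms=3/2b
Σ=6b of 6 (185bpm 3/4) — PASS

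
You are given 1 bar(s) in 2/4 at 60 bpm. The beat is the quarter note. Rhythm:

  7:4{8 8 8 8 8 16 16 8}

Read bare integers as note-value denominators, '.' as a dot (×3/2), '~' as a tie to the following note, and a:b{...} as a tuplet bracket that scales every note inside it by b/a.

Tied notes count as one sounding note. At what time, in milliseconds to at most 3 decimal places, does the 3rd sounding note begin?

note 3 onset = 4/7b = 571.429ms

1. 0.0ms @ 0 + 285.714ms (2/7)
2. 285.714ms @ 2/7 + 285.714ms (2/7)
3. 571.429ms @ 4/7 + 285.714ms (2/7)
4. 857.143ms @ 6/7 + 285.714ms (2/7)
5. 1142.857ms @ 8/7 + 285.714ms (2/7)
6. 1428.571ms @ 10/7 + 142.857ms (1/7)
7. 1571.429ms @ 11/7 + 142.857ms (1/7)
8. 1714.286ms @ 12/7 + 285.714ms (2/7)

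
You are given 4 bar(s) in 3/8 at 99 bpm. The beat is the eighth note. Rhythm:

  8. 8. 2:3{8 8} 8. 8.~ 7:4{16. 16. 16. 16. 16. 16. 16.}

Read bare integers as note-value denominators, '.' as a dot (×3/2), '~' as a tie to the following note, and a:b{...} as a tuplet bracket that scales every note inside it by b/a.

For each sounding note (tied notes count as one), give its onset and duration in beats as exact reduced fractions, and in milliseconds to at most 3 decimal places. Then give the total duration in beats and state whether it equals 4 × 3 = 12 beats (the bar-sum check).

1) 0.0ms=0b +909.091ms=3/2b
2) 909.091ms=3/2b +909.091ms=3/2b
3) 1818.182ms=3b +909.091ms=3/2b
4) 2727.273ms=9/2b +909.091ms=3/2b
5) 3636.364ms=6b +909.091ms=3/2b
6) 4545.455ms=15/2b +1168.831ms=27/14b
7) 5714.286ms=66/7b +259.74ms=3/7b
8) 5974.026ms=69/7b +259.74ms=3/7b
9) 6233.766ms=72/7b +259.74ms=3/7b
10) 6493.506ms=75/7b +259.74ms=3/7b
11) 6753.247ms=78/7b +259.74ms=3/7b
12) 7012.987ms=81/7b +259.74ms=3/7b
Σ=12b of 12 (99bpm 3/8) — PASS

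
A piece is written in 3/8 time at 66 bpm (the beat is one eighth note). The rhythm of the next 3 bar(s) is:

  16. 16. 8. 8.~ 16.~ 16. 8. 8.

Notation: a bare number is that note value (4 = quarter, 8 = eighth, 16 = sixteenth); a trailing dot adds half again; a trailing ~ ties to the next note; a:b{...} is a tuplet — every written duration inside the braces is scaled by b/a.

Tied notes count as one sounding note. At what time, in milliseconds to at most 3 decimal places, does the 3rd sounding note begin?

1. 0.0ms @ 0 + 681.818ms (3/4)
2. 681.818ms @ 3/4 + 681.818ms (3/4)
3. 1363.636ms @ 3/2 + 1363.636ms (3/2)
4. 2727.273ms @ 3 + 2727.273ms (3)
5. 5454.545ms @ 6 + 1363.636ms (3/2)
6. 6818.182ms @ 15/2 + 1363.636ms (3/2)

note 3 onset = 3/2b = 1363.636ms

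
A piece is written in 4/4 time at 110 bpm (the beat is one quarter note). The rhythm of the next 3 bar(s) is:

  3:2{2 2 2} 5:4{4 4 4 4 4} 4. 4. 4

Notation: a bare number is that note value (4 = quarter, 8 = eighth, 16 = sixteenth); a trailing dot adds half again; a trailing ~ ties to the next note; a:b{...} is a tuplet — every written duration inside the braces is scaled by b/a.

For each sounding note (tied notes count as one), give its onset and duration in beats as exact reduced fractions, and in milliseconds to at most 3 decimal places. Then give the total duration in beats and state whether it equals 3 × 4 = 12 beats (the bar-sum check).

1) 0.0ms=0b +727.273ms=4/3b
2) 727.273ms=4/3b +727.273ms=4/3b
3) 1454.545ms=8/3b +727.273ms=4/3b
4) 2181.818ms=4b +436.364ms=4/5b
5) 2618.182ms=24/5b +436.364ms=4/5b
6) 3054.545ms=28/5b +436.364ms=4/5b
7) 3490.909ms=32/5b +436.364ms=4/5b
8) 3927.273ms=36/5b +436.364ms=4/5b
9) 4363.636ms=8b +818.182ms=3/2b
10) 5181.818ms=19/2b +818.182ms=3/2b
11) 6000.0ms=11b +545.455ms=1b
Σ=12b of 12 (110bpm 4/4) — PASS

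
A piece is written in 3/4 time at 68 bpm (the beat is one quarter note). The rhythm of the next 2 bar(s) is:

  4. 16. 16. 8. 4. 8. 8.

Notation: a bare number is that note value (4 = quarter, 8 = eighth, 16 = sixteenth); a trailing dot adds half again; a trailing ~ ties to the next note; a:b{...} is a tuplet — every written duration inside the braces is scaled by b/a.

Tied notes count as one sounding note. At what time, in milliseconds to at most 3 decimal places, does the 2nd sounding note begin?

note 2 onset = 3/2b = 1323.529ms

1. 0.0ms @ 0 + 1323.529ms (3/2)
2. 1323.529ms @ 3/2 + 330.882ms (3/8)
3. 1654.412ms @ 15/8 + 330.882ms (3/8)
4. 1985.294ms @ 9/4 + 661.765ms (3/4)
5. 2647.059ms @ 3 + 1323.529ms (3/2)
6. 3970.588ms @ 9/2 + 661.765ms (3/4)
7. 4632.353ms @ 21/4 + 661.765ms (3/4)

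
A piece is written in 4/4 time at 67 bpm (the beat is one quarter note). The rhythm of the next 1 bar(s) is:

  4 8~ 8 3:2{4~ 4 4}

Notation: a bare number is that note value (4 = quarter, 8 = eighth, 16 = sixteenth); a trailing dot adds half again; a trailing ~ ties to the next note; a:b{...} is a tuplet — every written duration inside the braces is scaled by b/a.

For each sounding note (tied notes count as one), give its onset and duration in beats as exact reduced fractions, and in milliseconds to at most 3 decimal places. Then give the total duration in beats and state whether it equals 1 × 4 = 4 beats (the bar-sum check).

1) 0.0ms=0b +895.522ms=1b
2) 895.522ms=1b +895.522ms=1b
3) 1791.045ms=2b +1194.03ms=4/3b
4) 2985.075ms=10/3b +597.015ms=2/3b
Σ=4b of 4 (67bpm 4/4) — PASS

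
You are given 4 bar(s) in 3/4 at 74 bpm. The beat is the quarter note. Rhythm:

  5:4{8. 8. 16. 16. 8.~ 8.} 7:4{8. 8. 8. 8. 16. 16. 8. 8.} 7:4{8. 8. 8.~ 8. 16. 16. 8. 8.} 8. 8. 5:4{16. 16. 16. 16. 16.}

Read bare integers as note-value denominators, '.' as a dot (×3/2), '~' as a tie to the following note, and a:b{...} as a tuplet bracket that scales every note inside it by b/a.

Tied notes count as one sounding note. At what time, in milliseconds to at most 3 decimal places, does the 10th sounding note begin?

note 10 onset = 33/7b = 3822.394ms

1. 0.0ms @ 0 + 486.486ms (3/5)
2. 486.486ms @ 3/5 + 486.486ms (3/5)
3. 972.973ms @ 6/5 + 243.243ms (3/10)
4. 1216.216ms @ 3/2 + 243.243ms (3/10)
5. 1459.459ms @ 9/5 + 972.973ms (6/5)
6. 2432.432ms @ 3 + 347.49ms (3/7)
7. 2779.923ms @ 24/7 + 347.49ms (3/7)
8. 3127.413ms @ 27/7 + 347.49ms (3/7)
9. 3474.903ms @ 30/7 + 347.49ms (3/7)
10. 3822.394ms @ 33/7 + 173.745ms (3/14)
11. 3996.139ms @ 69/14 + 173.745ms (3/14)
12. 4169.884ms @ 36/7 + 347.49ms (3/7)
13. 4517.375ms @ 39/7 + 347.49ms (3/7)
14. 4864.865ms @ 6 + 347.49ms (3/7)
15. 5212.355ms @ 45/7 + 347.49ms (3/7)
16. 5559.846ms @ 48/7 + 694.981ms (6/7)
17. 6254.826ms @ 54/7 + 173.745ms (3/14)
18. 6428.571ms @ 111/14 + 173.745ms (3/14)
19. 6602.317ms @ 57/7 + 347.49ms (3/7)
20. 6949.807ms @ 60/7 + 347.49ms (3/7)
21. 7297.297ms @ 9 + 608.108ms (3/4)
22. 7905.405ms @ 39/4 + 608.108ms (3/4)
23. 8513.514ms @ 21/2 + 243.243ms (3/10)
24. 8756.757ms @ 54/5 + 243.243ms (3/10)
25. 9000.0ms @ 111/10 + 243.243ms (3/10)
26. 9243.243ms @ 57/5 + 243.243ms (3/10)
27. 9486.486ms @ 117/10 + 243.243ms (3/10)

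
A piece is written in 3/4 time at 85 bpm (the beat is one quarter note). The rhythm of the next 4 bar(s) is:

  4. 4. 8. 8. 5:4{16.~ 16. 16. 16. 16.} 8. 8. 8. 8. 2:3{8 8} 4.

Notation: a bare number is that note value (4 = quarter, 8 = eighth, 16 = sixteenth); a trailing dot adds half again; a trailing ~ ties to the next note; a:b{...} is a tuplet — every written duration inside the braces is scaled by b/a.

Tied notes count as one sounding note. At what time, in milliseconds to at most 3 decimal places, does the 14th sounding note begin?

note 14 onset = 39/4b = 6882.353ms

1. 0.0ms @ 0 + 1058.824ms (3/2)
2. 1058.824ms @ 3/2 + 1058.824ms (3/2)
3. 2117.647ms @ 3 + 529.412ms (3/4)
4. 2647.059ms @ 15/4 + 529.412ms (3/4)
5. 3176.471ms @ 9/2 + 423.529ms (3/5)
6. 3600.0ms @ 51/10 + 211.765ms (3/10)
7. 3811.765ms @ 27/5 + 211.765ms (3/10)
8. 4023.529ms @ 57/10 + 211.765ms (3/10)
9. 4235.294ms @ 6 + 529.412ms (3/4)
10. 4764.706ms @ 27/4 + 529.412ms (3/4)
11. 5294.118ms @ 15/2 + 529.412ms (3/4)
12. 5823.529ms @ 33/4 + 529.412ms (3/4)
13. 6352.941ms @ 9 + 529.412ms (3/4)
14. 6882.353ms @ 39/4 + 529.412ms (3/4)
15. 7411.765ms @ 21/2 + 1058.824ms (3/2)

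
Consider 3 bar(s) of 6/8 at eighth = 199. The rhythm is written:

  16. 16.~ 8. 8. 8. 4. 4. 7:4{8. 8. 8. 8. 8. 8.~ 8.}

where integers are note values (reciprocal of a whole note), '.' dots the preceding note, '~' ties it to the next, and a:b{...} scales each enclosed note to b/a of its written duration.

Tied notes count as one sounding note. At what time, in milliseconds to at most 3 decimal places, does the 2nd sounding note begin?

note 2 onset = 3/4b = 226.131ms

1. 0.0ms @ 0 + 226.131ms (3/4)
2. 226.131ms @ 3/4 + 678.392ms (9/4)
3. 904.523ms @ 3 + 452.261ms (3/2)
4. 1356.784ms @ 9/2 + 452.261ms (3/2)
5. 1809.045ms @ 6 + 904.523ms (3)
6. 2713.568ms @ 9 + 904.523ms (3)
7. 3618.09ms @ 12 + 258.435ms (6/7)
8. 3876.525ms @ 90/7 + 258.435ms (6/7)
9. 4134.961ms @ 96/7 + 258.435ms (6/7)
10. 4393.396ms @ 102/7 + 258.435ms (6/7)
11. 4651.831ms @ 108/7 + 258.435ms (6/7)
12. 4910.266ms @ 114/7 + 516.87ms (12/7)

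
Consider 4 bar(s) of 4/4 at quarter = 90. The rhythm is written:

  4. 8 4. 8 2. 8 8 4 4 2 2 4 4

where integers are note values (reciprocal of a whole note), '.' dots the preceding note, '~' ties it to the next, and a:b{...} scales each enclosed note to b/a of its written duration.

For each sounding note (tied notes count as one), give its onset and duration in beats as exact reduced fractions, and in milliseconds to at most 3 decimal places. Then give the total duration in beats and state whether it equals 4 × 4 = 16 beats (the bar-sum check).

1) 0.0ms=0b +1000.0ms=3/2b
2) 1000.0ms=3/2b +333.333ms=1/2b
3) 1333.333ms=2b +1000.0ms=3/2b
4) 2333.333ms=7/2b +333.333ms=1/2b
5) 2666.667ms=4b +2000.0ms=3b
6) 4666.667ms=7b +333.333ms=1/2b
7) 5000.0ms=15/2b +333.333ms=1/2b
8) 5333.333ms=8b +666.667ms=1b
9) 6000.0ms=9b +666.667ms=1b
10) 6666.667ms=10b +1333.333ms=2b
11) 8000.0ms=12b +1333.333ms=2b
12) 9333.333ms=14b +666.667ms=1b
13) 10000.0ms=15b +666.667ms=1b
Σ=16b of 16 (90bpm 4/4) — PASS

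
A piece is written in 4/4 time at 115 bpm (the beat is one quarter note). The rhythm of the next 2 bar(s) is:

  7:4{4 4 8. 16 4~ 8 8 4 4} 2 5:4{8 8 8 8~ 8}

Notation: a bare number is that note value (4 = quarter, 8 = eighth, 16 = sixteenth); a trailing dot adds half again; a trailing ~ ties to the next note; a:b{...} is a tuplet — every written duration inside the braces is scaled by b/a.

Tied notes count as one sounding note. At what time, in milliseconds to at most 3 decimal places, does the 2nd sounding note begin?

note 2 onset = 4/7b = 298.137ms

1. 0.0ms @ 0 + 298.137ms (4/7)
2. 298.137ms @ 4/7 + 298.137ms (4/7)
3. 596.273ms @ 8/7 + 223.602ms (3/7)
4. 819.876ms @ 11/7 + 74.534ms (1/7)
5. 894.41ms @ 12/7 + 447.205ms (6/7)
6. 1341.615ms @ 18/7 + 149.068ms (2/7)
7. 1490.683ms @ 20/7 + 298.137ms (4/7)
8. 1788.82ms @ 24/7 + 298.137ms (4/7)
9. 2086.957ms @ 4 + 1043.478ms (2)
10. 3130.435ms @ 6 + 208.696ms (2/5)
11. 3339.13ms @ 32/5 + 208.696ms (2/5)
12. 3547.826ms @ 34/5 + 208.696ms (2/5)
13. 3756.522ms @ 36/5 + 417.391ms (4/5)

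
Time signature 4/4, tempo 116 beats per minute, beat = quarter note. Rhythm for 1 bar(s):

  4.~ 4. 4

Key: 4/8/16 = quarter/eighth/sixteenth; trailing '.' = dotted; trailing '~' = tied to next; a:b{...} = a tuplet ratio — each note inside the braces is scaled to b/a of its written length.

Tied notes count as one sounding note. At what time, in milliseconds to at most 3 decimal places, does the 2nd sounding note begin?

note 2 onset = 3b = 1551.724ms

1. 0.0ms @ 0 + 1551.724ms (3)
2. 1551.724ms @ 3 + 517.241ms (1)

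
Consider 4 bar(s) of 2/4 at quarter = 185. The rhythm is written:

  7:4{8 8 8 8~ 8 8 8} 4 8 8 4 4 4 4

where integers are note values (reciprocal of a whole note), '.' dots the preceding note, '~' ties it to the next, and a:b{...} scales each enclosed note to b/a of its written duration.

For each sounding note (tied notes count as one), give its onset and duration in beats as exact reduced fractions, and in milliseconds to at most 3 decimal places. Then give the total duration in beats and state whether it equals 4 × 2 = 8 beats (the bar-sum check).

1) 0.0ms=0b +92.664ms=2/7b
2) 92.664ms=2/7b +92.664ms=2/7b
3) 185.328ms=4/7b +92.664ms=2/7b
4) 277.992ms=6/7b +185.328ms=4/7b
5) 463.32ms=10/7b +92.664ms=2/7b
6) 555.985ms=12/7b +92.664ms=2/7b
7) 648.649ms=2b +324.324ms=1b
8) 972.973ms=3b +162.162ms=1/2b
9) 1135.135ms=7/2b +162.162ms=1/2b
10) 1297.297ms=4b +324.324ms=1b
11) 1621.622ms=5b +324.324ms=1b
12) 1945.946ms=6b +324.324ms=1b
13) 2270.27ms=7b +324.324ms=1b
Σ=8b of 8 (185bpm 2/4) — PASS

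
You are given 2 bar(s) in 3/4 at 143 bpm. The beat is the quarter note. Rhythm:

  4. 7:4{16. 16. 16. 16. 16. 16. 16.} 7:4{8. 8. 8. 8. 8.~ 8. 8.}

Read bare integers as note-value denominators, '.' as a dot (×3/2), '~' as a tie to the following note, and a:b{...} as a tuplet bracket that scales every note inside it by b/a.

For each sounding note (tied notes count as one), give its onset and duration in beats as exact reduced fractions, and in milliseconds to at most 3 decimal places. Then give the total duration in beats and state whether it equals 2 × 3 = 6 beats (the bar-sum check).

1) 0.0ms=0b +629.371ms=3/2b
2) 629.371ms=3/2b +89.91ms=3/14b
3) 719.281ms=12/7b +89.91ms=3/14b
4) 809.191ms=27/14b +89.91ms=3/14b
5) 899.101ms=15/7b +89.91ms=3/14b
6) 989.011ms=33/14b +89.91ms=3/14b
7) 1078.921ms=18/7b +89.91ms=3/14b
8) 1168.831ms=39/14b +89.91ms=3/14b
9) 1258.741ms=3b +179.82ms=3/7b
10) 1438.561ms=24/7b +179.82ms=3/7b
11) 1618.382ms=27/7b +179.82ms=3/7b
12) 1798.202ms=30/7b +179.82ms=3/7b
13) 1978.022ms=33/7b +359.64ms=6/7b
14) 2337.662ms=39/7b +179.82ms=3/7b
Σ=6b of 6 (143bpm 3/4) — PASS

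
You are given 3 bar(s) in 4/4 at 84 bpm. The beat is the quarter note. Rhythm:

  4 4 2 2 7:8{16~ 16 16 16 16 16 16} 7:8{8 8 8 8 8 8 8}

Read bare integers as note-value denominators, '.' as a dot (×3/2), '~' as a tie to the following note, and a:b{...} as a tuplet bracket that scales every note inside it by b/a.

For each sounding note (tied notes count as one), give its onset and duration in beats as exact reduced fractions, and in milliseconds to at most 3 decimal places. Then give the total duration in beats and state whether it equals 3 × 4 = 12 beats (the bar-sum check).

1) 0.0ms=0b +714.286ms=1b
2) 714.286ms=1b +714.286ms=1b
3) 1428.571ms=2b +1428.571ms=2b
4) 2857.143ms=4b +1428.571ms=2b
5) 4285.714ms=6b +408.163ms=4/7b
6) 4693.878ms=46/7b +204.082ms=2/7b
7) 4897.959ms=48/7b +204.082ms=2/7b
8) 5102.041ms=50/7b +204.082ms=2/7b
9) 5306.122ms=52/7b +204.082ms=2/7b
10) 5510.204ms=54/7b +204.082ms=2/7b
11) 5714.286ms=8b +408.163ms=4/7b
12) 6122.449ms=60/7b +408.163ms=4/7b
13) 6530.612ms=64/7b +408.163ms=4/7b
14) 6938.776ms=68/7b +408.163ms=4/7b
15) 7346.939ms=72/7b +408.163ms=4/7b
16) 7755.102ms=76/7b +408.163ms=4/7b
17) 8163.265ms=80/7b +408.163ms=4/7b
Σ=12b of 12 (84bpm 4/4) — PASS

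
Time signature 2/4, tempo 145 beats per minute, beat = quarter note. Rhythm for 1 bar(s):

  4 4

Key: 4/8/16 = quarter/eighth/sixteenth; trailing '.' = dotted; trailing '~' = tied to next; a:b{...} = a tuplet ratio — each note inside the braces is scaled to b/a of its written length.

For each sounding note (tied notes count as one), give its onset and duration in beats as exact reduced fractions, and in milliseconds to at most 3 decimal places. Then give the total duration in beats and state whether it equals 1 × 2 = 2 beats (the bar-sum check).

1) 0.0ms=0b +413.793ms=1b
2) 413.793ms=1b +413.793ms=1b
Σ=2b of 2 (145bpm 2/4) — PASS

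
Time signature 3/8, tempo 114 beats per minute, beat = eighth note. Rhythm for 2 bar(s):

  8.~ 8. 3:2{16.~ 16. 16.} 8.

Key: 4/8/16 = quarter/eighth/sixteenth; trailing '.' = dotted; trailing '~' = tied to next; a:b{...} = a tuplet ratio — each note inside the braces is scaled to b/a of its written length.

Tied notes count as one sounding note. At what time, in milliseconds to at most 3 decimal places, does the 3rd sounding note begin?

1. 0.0ms @ 0 + 1578.947ms (3)
2. 1578.947ms @ 3 + 526.316ms (1)
3. 2105.263ms @ 4 + 263.158ms (1/2)
4. 2368.421ms @ 9/2 + 789.474ms (3/2)

note 3 onset = 4b = 2105.263ms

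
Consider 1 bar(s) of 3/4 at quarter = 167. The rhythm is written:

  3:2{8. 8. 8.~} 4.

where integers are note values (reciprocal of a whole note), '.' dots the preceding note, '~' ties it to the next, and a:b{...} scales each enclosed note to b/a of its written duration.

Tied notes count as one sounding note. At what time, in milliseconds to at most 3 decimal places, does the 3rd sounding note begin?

1. 0.0ms @ 0 + 179.641ms (1/2)
2. 179.641ms @ 1/2 + 179.641ms (1/2)
3. 359.281ms @ 1 + 718.563ms (2)

note 3 onset = 1b = 359.281ms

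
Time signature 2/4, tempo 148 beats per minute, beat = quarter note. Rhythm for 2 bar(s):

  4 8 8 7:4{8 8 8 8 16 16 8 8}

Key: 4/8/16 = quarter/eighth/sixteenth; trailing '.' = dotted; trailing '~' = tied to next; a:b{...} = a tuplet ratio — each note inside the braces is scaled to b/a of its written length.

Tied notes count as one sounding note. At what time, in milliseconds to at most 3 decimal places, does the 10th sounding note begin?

1. 0.0ms @ 0 + 405.405ms (1)
2. 405.405ms @ 1 + 202.703ms (1/2)
3. 608.108ms @ 3/2 + 202.703ms (1/2)
4. 810.811ms @ 2 + 115.83ms (2/7)
5. 926.641ms @ 16/7 + 115.83ms (2/7)
6. 1042.471ms @ 18/7 + 115.83ms (2/7)
7. 1158.301ms @ 20/7 + 115.83ms (2/7)
8. 1274.131ms @ 22/7 + 57.915ms (1/7)
9. 1332.046ms @ 23/7 + 57.915ms (1/7)
10. 1389.961ms @ 24/7 + 115.83ms (2/7)
11. 1505.792ms @ 26/7 + 115.83ms (2/7)

note 10 onset = 24/7b = 1389.961ms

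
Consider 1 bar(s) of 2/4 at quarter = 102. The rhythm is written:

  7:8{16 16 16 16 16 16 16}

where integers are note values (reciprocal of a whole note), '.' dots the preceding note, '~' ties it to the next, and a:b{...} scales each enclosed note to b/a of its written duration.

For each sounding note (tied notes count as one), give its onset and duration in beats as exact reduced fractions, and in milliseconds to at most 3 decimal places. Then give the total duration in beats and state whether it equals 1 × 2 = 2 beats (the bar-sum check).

1) 0.0ms=0b +168.067ms=2/7b
2) 168.067ms=2/7b +168.067ms=2/7b
3) 336.134ms=4/7b +168.067ms=2/7b
4) 504.202ms=6/7b +168.067ms=2/7b
5) 672.269ms=8/7b +168.067ms=2/7b
6) 840.336ms=10/7b +168.067ms=2/7b
7) 1008.403ms=12/7b +168.067ms=2/7b
Σ=2b of 2 (102bpm 2/4) — PASS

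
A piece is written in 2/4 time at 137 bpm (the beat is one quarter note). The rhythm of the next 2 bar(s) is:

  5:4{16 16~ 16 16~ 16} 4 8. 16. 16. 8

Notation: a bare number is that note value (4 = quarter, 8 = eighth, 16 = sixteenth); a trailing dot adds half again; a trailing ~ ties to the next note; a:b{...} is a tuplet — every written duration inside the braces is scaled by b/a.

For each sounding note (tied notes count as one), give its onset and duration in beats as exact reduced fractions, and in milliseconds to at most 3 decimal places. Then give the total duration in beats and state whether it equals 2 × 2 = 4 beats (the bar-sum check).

1) 0.0ms=0b +87.591ms=1/5b
2) 87.591ms=1/5b +175.182ms=2/5b
3) 262.774ms=3/5b +175.182ms=2/5b
4) 437.956ms=1b +437.956ms=1b
5) 875.912ms=2b +328.467ms=3/4b
6) 1204.38ms=11/4b +164.234ms=3/8b
7) 1368.613ms=25/8b +164.234ms=3/8b
8) 1532.847ms=7/2b +218.978ms=1/2b
Σ=4b of 4 (137bpm 2/4) — PASS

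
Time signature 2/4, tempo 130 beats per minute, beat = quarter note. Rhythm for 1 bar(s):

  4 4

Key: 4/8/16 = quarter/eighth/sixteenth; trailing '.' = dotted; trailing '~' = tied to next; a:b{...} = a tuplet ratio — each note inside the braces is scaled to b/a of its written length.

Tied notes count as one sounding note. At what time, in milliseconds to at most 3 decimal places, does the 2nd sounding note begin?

1. 0.0ms @ 0 + 461.538ms (1)
2. 461.538ms @ 1 + 461.538ms (1)

note 2 onset = 1b = 461.538ms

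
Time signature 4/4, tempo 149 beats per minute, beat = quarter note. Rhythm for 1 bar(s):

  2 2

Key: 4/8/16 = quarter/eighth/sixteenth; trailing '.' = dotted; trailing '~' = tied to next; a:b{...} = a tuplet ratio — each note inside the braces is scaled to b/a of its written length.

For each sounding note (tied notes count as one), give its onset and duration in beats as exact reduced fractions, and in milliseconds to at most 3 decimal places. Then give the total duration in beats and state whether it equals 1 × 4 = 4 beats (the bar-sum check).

1) 0.0ms=0b +805.369ms=2b
2) 805.369ms=2b +805.369ms=2b
Σ=4b of 4 (149bpm 4/4) — PASS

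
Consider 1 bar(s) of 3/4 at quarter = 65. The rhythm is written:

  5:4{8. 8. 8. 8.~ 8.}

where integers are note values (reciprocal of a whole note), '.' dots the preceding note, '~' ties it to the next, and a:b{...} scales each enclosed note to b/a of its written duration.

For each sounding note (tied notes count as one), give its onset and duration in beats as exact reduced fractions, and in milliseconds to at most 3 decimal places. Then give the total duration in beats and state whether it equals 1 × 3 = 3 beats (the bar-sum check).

1) 0.0ms=0b +553.846ms=3/5b
2) 553.846ms=3/5b +553.846ms=3/5b
3) 1107.692ms=6/5b +553.846ms=3/5b
4) 1661.538ms=9/5b +1107.692ms=6/5b
Σ=3b of 3 (65bpm 3/4) — PASS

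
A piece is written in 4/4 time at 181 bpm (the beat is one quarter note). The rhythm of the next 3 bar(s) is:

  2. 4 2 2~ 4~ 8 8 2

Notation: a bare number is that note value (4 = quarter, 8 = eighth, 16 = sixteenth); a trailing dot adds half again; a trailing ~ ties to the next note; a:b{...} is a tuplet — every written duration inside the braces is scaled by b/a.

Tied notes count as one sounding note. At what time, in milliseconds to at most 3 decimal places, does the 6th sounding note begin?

1. 0.0ms @ 0 + 994.475ms (3)
2. 994.475ms @ 3 + 331.492ms (1)
3. 1325.967ms @ 4 + 662.983ms (2)
4. 1988.95ms @ 6 + 1160.221ms (7/2)
5. 3149.171ms @ 19/2 + 165.746ms (1/2)
6. 3314.917ms @ 10 + 662.983ms (2)

note 6 onset = 10b = 3314.917ms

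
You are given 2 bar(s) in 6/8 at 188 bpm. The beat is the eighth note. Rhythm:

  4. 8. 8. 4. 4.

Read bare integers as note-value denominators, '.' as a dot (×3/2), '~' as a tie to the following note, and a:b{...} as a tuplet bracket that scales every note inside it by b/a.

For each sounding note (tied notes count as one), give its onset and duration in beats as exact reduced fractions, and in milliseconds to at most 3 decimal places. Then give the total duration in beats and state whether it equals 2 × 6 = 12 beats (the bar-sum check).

1) 0.0ms=0b +957.447ms=3b
2) 957.447ms=3b +478.723ms=3/2b
3) 1436.17ms=9/2b +478.723ms=3/2b
4) 1914.894ms=6b +957.447ms=3b
5) 2872.34ms=9b +957.447ms=3b
Σ=12b of 12 (188bpm 6/8) — PASS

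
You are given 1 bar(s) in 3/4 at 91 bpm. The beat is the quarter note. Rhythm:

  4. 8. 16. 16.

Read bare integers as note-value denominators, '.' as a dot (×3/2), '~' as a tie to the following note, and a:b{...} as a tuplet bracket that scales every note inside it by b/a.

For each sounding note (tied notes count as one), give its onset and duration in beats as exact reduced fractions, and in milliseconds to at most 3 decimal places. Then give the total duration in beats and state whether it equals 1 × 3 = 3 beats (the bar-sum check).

1) 0.0ms=0b +989.011ms=3/2b
2) 989.011ms=3/2b +494.505ms=3/4b
3) 1483.516ms=9/4b +247.253ms=3/8b
4) 1730.769ms=21/8b +247.253ms=3/8b
Σ=3b of 3 (91bpm 3/4) — PASS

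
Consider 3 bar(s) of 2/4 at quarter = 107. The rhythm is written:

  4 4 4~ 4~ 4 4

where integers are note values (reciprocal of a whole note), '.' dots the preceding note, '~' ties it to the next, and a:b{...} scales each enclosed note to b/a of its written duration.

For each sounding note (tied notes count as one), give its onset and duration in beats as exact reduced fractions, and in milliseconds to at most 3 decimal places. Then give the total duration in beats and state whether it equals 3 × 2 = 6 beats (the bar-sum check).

1) 0.0ms=0b +560.748ms=1b
2) 560.748ms=1b +560.748ms=1b
3) 1121.495ms=2b +1682.243ms=3b
4) 2803.738ms=5b +560.748ms=1b
Σ=6b of 6 (107bpm 2/4) — PASS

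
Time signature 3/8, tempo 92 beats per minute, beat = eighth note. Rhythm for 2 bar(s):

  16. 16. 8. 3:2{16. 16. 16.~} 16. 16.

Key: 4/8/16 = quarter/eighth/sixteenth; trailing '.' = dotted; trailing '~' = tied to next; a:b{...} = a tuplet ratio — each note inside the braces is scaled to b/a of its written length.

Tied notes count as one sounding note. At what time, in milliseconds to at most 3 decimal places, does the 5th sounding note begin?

1. 0.0ms @ 0 + 489.13ms (3/4)
2. 489.13ms @ 3/4 + 489.13ms (3/4)
3. 978.261ms @ 3/2 + 978.261ms (3/2)
4. 1956.522ms @ 3 + 326.087ms (1/2)
5. 2282.609ms @ 7/2 + 326.087ms (1/2)
6. 2608.696ms @ 4 + 815.217ms (5/4)
7. 3423.913ms @ 21/4 + 489.13ms (3/4)

note 5 onset = 7/2b = 2282.609ms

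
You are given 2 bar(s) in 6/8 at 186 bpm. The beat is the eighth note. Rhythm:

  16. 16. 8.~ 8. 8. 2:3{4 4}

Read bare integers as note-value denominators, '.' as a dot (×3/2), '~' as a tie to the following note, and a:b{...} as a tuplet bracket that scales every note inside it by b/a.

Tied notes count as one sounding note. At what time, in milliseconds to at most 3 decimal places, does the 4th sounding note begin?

note 4 onset = 9/2b = 1451.613ms

1. 0.0ms @ 0 + 241.935ms (3/4)
2. 241.935ms @ 3/4 + 241.935ms (3/4)
3. 483.871ms @ 3/2 + 967.742ms (3)
4. 1451.613ms @ 9/2 + 483.871ms (3/2)
5. 1935.484ms @ 6 + 967.742ms (3)
6. 2903.226ms @ 9 + 967.742ms (3)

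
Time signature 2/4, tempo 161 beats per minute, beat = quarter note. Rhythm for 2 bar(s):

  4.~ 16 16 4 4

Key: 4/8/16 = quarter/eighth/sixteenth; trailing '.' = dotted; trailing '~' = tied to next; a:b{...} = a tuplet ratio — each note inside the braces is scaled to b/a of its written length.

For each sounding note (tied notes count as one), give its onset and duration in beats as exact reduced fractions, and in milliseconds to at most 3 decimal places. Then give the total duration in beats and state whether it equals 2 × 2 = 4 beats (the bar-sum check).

1) 0.0ms=0b +652.174ms=7/4b
2) 652.174ms=7/4b +93.168ms=1/4b
3) 745.342ms=2b +372.671ms=1b
4) 1118.012ms=3b +372.671ms=1b
Σ=4b of 4 (161bpm 2/4) — PASS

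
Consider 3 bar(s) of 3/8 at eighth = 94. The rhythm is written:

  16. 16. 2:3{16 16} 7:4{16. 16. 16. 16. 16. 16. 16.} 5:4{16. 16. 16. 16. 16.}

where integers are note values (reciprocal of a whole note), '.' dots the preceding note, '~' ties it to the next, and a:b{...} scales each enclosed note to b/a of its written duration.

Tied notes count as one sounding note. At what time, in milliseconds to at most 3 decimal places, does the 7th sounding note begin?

note 7 onset = 27/7b = 2462.006ms

1. 0.0ms @ 0 + 478.723ms (3/4)
2. 478.723ms @ 3/4 + 478.723ms (3/4)
3. 957.447ms @ 3/2 + 478.723ms (3/4)
4. 1436.17ms @ 9/4 + 478.723ms (3/4)
5. 1914.894ms @ 3 + 273.556ms (3/7)
6. 2188.45ms @ 24/7 + 273.556ms (3/7)
7. 2462.006ms @ 27/7 + 273.556ms (3/7)
8. 2735.562ms @ 30/7 + 273.556ms (3/7)
9. 3009.119ms @ 33/7 + 273.556ms (3/7)
10. 3282.675ms @ 36/7 + 273.556ms (3/7)
11. 3556.231ms @ 39/7 + 273.556ms (3/7)
12. 3829.787ms @ 6 + 382.979ms (3/5)
13. 4212.766ms @ 33/5 + 382.979ms (3/5)
14. 4595.745ms @ 36/5 + 382.979ms (3/5)
15. 4978.723ms @ 39/5 + 382.979ms (3/5)
16. 5361.702ms @ 42/5 + 382.979ms (3/5)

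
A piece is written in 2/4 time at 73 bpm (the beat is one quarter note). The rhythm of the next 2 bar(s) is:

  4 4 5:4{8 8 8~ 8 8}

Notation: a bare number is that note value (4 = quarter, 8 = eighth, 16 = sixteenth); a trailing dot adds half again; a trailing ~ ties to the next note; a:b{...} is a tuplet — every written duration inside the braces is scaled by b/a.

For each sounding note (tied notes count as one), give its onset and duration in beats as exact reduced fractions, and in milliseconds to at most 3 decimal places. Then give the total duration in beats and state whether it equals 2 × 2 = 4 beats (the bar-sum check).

1) 0.0ms=0b +821.918ms=1b
2) 821.918ms=1b +821.918ms=1b
3) 1643.836ms=2b +328.767ms=2/5b
4) 1972.603ms=12/5b +328.767ms=2/5b
5) 2301.37ms=14/5b +657.534ms=4/5b
6) 2958.904ms=18/5b +328.767ms=2/5b
Σ=4b of 4 (73bpm 2/4) — PASS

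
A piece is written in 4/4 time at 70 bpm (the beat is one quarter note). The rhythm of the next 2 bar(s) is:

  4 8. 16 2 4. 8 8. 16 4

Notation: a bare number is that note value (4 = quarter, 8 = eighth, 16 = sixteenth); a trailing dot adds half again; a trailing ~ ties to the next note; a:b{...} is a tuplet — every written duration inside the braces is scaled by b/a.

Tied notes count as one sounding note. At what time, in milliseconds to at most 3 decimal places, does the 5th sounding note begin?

note 5 onset = 4b = 3428.571ms

1. 0.0ms @ 0 + 857.143ms (1)
2. 857.143ms @ 1 + 642.857ms (3/4)
3. 1500.0ms @ 7/4 + 214.286ms (1/4)
4. 1714.286ms @ 2 + 1714.286ms (2)
5. 3428.571ms @ 4 + 1285.714ms (3/2)
6. 4714.286ms @ 11/2 + 428.571ms (1/2)
7. 5142.857ms @ 6 + 642.857ms (3/4)
8. 5785.714ms @ 27/4 + 214.286ms (1/4)
9. 6000.0ms @ 7 + 857.143ms (1)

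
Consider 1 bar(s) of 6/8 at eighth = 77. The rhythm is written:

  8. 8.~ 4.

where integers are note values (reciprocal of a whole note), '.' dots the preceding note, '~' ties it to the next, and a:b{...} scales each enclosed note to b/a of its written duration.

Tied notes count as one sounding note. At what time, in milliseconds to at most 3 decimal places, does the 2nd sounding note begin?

1. 0.0ms @ 0 + 1168.831ms (3/2)
2. 1168.831ms @ 3/2 + 3506.494ms (9/2)

note 2 onset = 3/2b = 1168.831ms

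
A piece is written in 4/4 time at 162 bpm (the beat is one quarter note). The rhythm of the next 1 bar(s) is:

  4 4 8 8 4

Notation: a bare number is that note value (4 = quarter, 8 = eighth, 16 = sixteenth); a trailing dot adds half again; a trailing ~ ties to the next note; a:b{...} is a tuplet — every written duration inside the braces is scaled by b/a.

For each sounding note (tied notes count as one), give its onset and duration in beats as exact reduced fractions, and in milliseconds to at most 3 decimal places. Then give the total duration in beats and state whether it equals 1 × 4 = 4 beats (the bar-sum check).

1) 0.0ms=0b +370.37ms=1b
2) 370.37ms=1b +370.37ms=1b
3) 740.741ms=2b +185.185ms=1/2b
4) 925.926ms=5/2b +185.185ms=1/2b
5) 1111.111ms=3b +370.37ms=1b
Σ=4b of 4 (162bpm 4/4) — PASS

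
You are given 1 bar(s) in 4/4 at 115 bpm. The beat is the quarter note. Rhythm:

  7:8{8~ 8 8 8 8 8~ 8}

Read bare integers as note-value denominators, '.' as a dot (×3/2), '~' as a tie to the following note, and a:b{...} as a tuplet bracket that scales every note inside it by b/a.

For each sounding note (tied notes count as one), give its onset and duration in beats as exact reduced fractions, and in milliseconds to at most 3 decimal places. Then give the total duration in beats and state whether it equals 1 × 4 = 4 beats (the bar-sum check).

1) 0.0ms=0b +596.273ms=8/7b
2) 596.273ms=8/7b +298.137ms=4/7b
3) 894.41ms=12/7b +298.137ms=4/7b
4) 1192.547ms=16/7b +298.137ms=4/7b
5) 1490.683ms=20/7b +596.273ms=8/7b
Σ=4b of 4 (115bpm 4/4) — PASS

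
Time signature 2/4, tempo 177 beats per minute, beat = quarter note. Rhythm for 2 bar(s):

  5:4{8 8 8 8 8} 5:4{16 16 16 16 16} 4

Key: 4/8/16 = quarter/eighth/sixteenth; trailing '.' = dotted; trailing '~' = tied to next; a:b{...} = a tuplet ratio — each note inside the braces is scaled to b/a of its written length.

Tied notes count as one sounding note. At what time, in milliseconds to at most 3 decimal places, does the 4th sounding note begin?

1. 0.0ms @ 0 + 135.593ms (2/5)
2. 135.593ms @ 2/5 + 135.593ms (2/5)
3. 271.186ms @ 4/5 + 135.593ms (2/5)
4. 406.78ms @ 6/5 + 135.593ms (2/5)
5. 542.373ms @ 8/5 + 135.593ms (2/5)
6. 677.966ms @ 2 + 67.797ms (1/5)
7. 745.763ms @ 11/5 + 67.797ms (1/5)
8. 813.559ms @ 12/5 + 67.797ms (1/5)
9. 881.356ms @ 13/5 + 67.797ms (1/5)
10. 949.153ms @ 14/5 + 67.797ms (1/5)
11. 1016.949ms @ 3 + 338.983ms (1)

note 4 onset = 6/5b = 406.78ms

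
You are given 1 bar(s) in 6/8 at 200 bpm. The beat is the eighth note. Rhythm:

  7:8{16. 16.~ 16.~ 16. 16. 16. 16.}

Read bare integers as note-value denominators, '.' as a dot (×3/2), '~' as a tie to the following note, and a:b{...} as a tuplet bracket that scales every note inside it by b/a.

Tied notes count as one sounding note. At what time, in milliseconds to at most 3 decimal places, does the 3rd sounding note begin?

note 3 onset = 24/7b = 1028.571ms

1. 0.0ms @ 0 + 257.143ms (6/7)
2. 257.143ms @ 6/7 + 771.429ms (18/7)
3. 1028.571ms @ 24/7 + 257.143ms (6/7)
4. 1285.714ms @ 30/7 + 257.143ms (6/7)
5. 1542.857ms @ 36/7 + 257.143ms (6/7)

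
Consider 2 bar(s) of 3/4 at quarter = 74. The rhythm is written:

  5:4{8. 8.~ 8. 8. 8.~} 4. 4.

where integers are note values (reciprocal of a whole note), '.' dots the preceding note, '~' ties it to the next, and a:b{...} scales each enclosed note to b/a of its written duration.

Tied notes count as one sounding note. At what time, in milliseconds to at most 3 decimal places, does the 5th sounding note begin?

note 5 onset = 9/2b = 3648.649ms

1. 0.0ms @ 0 + 486.486ms (3/5)
2. 486.486ms @ 3/5 + 972.973ms (6/5)
3. 1459.459ms @ 9/5 + 486.486ms (3/5)
4. 1945.946ms @ 12/5 + 1702.703ms (21/10)
5. 3648.649ms @ 9/2 + 1216.216ms (3/2)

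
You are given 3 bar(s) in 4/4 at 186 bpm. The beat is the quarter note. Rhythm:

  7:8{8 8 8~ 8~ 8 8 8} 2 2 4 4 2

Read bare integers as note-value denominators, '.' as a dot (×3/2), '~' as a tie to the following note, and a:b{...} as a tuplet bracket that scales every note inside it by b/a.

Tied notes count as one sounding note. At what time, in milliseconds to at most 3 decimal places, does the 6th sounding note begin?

1. 0.0ms @ 0 + 184.332ms (4/7)
2. 184.332ms @ 4/7 + 184.332ms (4/7)
3. 368.664ms @ 8/7 + 552.995ms (12/7)
4. 921.659ms @ 20/7 + 184.332ms (4/7)
5. 1105.991ms @ 24/7 + 184.332ms (4/7)
6. 1290.323ms @ 4 + 645.161ms (2)
7. 1935.484ms @ 6 + 645.161ms (2)
8. 2580.645ms @ 8 + 322.581ms (1)
9. 2903.226ms @ 9 + 322.581ms (1)
10. 3225.806ms @ 10 + 645.161ms (2)

note 6 onset = 4b = 1290.323ms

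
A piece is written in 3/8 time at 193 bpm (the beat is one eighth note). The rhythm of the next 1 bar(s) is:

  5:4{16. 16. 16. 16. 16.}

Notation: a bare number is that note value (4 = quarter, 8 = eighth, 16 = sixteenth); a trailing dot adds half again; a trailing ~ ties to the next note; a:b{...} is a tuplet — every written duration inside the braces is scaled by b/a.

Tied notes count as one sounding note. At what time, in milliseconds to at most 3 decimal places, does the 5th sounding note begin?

note 5 onset = 12/5b = 746.114ms

1. 0.0ms @ 0 + 186.528ms (3/5)
2. 186.528ms @ 3/5 + 186.528ms (3/5)
3. 373.057ms @ 6/5 + 186.528ms (3/5)
4. 559.585ms @ 9/5 + 186.528ms (3/5)
5. 746.114ms @ 12/5 + 186.528ms (3/5)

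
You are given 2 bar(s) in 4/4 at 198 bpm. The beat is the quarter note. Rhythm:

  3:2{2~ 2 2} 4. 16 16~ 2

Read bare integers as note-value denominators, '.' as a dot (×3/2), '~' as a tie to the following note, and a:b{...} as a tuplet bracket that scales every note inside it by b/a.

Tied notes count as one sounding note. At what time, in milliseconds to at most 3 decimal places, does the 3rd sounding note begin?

note 3 onset = 4b = 1212.121ms

1. 0.0ms @ 0 + 808.081ms (8/3)
2. 808.081ms @ 8/3 + 404.04ms (4/3)
3. 1212.121ms @ 4 + 454.545ms (3/2)
4. 1666.667ms @ 11/2 + 75.758ms (1/4)
5. 1742.424ms @ 23/4 + 681.818ms (9/4)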